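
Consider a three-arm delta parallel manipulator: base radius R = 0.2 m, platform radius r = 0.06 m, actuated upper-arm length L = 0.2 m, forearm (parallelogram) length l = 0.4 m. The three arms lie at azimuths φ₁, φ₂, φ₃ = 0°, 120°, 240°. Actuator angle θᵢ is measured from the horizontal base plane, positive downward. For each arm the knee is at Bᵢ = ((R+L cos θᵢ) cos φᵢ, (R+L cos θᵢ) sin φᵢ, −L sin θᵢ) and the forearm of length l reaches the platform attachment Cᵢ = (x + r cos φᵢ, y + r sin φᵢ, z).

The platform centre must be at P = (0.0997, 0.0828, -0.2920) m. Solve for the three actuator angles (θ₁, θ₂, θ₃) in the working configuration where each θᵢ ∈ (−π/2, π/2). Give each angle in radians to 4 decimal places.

θ₁ = -0.0874, θ₂ = 0.3491, θ₃ = 0.9601

φ1=0.0° → target in arm frame (0.0997, 0.0828)
  e−x'=0.0403;  (l²−L²−(e−x')²−y'²−z²)/2L = 0.0656
  γ=atan2(-0.2920,0.0403)=-1.4336;  ψ=arccos(0.2227)=1.3462;  θ1=γ+ψ≈-0.0874
arm 2 (φ=120.0°): x'=0.0219, y'=-0.1277
  e−x'=0.1181;  (l²−L²−(e−x')²−y'²−z²)/2L = 0.0112
  √(A²+B²)=0.3150;  θ2 = -1.1863+1.5354 ≈ 0.3491
φ3=240.0° → target in arm frame (-0.1216, 0.0449)
  e−x'=0.2616;  (l²−L²−(e−x')²−y'²−z²)/2L = -0.0892
  γ=atan2(-0.2920,0.2616)=-0.8403;  ψ=arccos(-0.2276)=1.8005;  θ3=γ+ψ≈0.9601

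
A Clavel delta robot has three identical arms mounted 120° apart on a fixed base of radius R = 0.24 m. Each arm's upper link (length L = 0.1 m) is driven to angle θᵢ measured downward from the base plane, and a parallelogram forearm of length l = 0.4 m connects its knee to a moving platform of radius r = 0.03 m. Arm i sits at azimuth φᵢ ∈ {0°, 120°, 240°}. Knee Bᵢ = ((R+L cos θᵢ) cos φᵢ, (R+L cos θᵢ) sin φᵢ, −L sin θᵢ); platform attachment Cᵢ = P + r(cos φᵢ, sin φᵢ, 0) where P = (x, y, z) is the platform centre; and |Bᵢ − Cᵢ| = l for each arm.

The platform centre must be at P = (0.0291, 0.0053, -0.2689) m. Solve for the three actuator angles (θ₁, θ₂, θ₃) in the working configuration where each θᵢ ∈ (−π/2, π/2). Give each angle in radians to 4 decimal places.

φ1=0.0° → target in arm frame (0.0291, 0.0053)
  e−x'=0.1809;  (l²−L²−(e−x')²−y'²−z²)/2L = 0.2247
  γ=atan2(-0.2689,0.1809)=-0.9786;  ψ=arccos(0.6933)=0.8047;  θ1=γ+ψ≈-0.1739
arm 2 (φ=120.0°): x'=-0.0100, y'=-0.0279
  e−x'=0.2200;  (l²−L²−(e−x')²−y'²−z²)/2L = 0.1427
  √(A²+B²)=0.3474;  θ2 = -0.8852+1.1476 ≈ 0.2624
φ3=240.0° → target in arm frame (-0.0191, 0.0226)
  A cos θ + B sin θ = C:  0.2291·cos θ + -0.2689·sin θ = 0.1234
  √(A²+B²)=0.3533;  θ3 = -0.8651+1.2140 ≈ 0.3489

θ₁ = -0.1739, θ₂ = 0.2624, θ₃ = 0.3489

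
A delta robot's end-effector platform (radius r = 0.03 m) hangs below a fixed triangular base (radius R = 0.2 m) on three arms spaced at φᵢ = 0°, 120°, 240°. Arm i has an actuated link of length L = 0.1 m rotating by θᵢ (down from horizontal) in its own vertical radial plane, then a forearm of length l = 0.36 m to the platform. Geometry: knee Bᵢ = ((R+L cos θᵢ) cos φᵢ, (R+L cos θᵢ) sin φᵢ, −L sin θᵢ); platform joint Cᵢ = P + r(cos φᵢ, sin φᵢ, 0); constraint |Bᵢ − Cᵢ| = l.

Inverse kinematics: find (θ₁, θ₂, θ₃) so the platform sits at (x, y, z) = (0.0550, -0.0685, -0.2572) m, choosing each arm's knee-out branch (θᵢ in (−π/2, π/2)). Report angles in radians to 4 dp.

θ₁ = -0.2618, θ₂ = 0.9601, θ₃ = -0.0003

rotate P by −φ1: (0.0550, -0.0685, -0.2572)
  e−x'=0.1150;  (l²−L²−(e−x')²−y'²−z²)/2L = 0.1777
  √(A²+B²)=0.2817;  θ1 = -1.1503+0.8885 ≈ -0.2618
arm 2 (φ=120.0°): x'=-0.0868, y'=-0.0134
  A=0.2568, B=-0.2572, C=(l²−L²−A²−y'²−z²)/(2L)=-0.0634
  γ=atan2(-0.2572,0.2568)=-0.7861;  ψ=arccos(-0.1746)=1.7462;  θ2=γ+ψ≈0.9601
rotate P by −φ3: (0.0318, 0.0819, -0.2572)
  e−x'=0.1382;  (l²−L²−(e−x')²−y'²−z²)/2L = 0.1383
  θ3 = atan2(B,A) + arccos(C/0.2920) = -0.0003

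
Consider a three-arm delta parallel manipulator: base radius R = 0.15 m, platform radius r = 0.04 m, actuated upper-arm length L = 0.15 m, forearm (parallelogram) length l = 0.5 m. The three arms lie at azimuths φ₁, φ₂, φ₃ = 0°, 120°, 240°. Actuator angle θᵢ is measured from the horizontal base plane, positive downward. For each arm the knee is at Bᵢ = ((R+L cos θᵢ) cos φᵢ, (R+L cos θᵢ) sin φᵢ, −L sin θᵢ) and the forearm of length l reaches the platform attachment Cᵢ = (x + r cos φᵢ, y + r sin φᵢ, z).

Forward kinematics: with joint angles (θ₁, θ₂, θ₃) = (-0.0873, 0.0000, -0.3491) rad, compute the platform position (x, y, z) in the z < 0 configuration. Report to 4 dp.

O1 = (0.2594·cos0.0°, 0.2594·sin0.0°, 0.0131) = (0.2594, 0.0000, 0.0131)
arm 2 at φ=120.0°: ρ2 = 0.2600;  O2 = (-0.1300, 0.2252, 0.0000)
arm 3 at φ=240.0°: ρ3 = 0.2510;  O3 = (-0.1255, -0.2173, 0.0513)
|O₂|²−|O₁|² = 0.0001;  |O₃|²−|O₁|² = -0.0019
[-0.7789 0.4503 -0.0262]·P = 0.0001;  [-0.7698 -0.4347 0.0765]·P = -0.0019
det = 0.6852;  x = 0.0011+0.0337z,  y = 0.0023+0.1163z
into |P−O₁|² = l²: 1.0147z² + -0.0430z + -0.1831 = 0;  Δ = 0.7450;  z = -0.4041 or 0.4465 → z<0 root = -0.4041
x = -0.0125, y = -0.0447

(-0.0125, -0.0447, -0.4041)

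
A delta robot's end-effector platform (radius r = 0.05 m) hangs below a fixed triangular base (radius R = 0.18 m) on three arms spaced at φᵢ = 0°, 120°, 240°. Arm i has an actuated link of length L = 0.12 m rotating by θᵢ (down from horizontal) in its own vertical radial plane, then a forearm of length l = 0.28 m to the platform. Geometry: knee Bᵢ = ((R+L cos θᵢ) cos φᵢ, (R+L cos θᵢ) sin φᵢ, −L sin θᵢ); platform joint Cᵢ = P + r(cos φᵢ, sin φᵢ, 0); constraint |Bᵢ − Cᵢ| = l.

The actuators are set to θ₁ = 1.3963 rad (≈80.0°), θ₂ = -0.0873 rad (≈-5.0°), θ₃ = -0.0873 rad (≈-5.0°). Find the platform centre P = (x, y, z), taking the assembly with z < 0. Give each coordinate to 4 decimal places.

S1 = (0.1508·cos0.0°, 0.1508·sin0.0°, -0.1182) = (0.1508, 0.0000, -0.1182)
S2 = (0.2495·cos120.0°, 0.2495·sin120.0°, 0.0105) = (-0.1248, 0.2161, 0.0105)
φ3=240.0°: virtual centre (-0.1248, -0.2161, 0.0105), radius l
eliminate P² terms by subtracting sphere 1 from 2 and 3
plane₁₂: -0.5512x+0.4322y+0.2573z = 0.0257
det = 0.4765;  x = -0.0466+0.4668z,  y = 0.0000+0.0000z
sphere 1 gives Az²+Bz+C=0 with A=1.2179, B=0.0521, C=-0.0255;  B²−4AC=0.1268;  roots -0.1676, 0.1248;  negative root z = -0.1676
x = -0.1248, y = 0.0000

(-0.1248, 0.0000, -0.1676)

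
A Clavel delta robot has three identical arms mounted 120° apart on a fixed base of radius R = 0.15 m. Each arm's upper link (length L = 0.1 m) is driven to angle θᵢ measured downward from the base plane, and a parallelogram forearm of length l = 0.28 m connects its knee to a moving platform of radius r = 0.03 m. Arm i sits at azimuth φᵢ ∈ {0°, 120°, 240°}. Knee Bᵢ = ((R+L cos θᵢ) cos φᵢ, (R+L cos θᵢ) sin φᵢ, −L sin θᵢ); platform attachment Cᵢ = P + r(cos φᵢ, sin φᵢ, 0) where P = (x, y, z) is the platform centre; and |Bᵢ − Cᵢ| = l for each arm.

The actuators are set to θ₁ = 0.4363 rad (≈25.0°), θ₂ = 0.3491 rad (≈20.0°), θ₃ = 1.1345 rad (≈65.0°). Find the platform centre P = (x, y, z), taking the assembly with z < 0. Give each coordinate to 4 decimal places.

φ1=0.0°: virtual centre (0.2106, 0.0000, -0.0423), radius l
arm 2 at φ=120.0°: e+L cos θ2 = 0.2140;  S2 = (-0.1070, 0.1853, -0.0342)
arm 3 at φ=240.0°: e+L cos θ3 = 0.1623;  S3 = (-0.0811, -0.1405, -0.0906)
subtract pairs → two planes through P
linear system: -0.6352x+0.3706y = 0.0008−0.0161z; -0.5835x+-0.2810y = -0.0116−-0.0967z
Cramer: x(z) = 0.0103-0.0794z;  y(z) = 0.0199-0.1795z
into |P−S₁|² = l²: 1.0385z² + 0.1092z + -0.0361 = 0;  Δ = 0.1619;  z = -0.2463 or 0.1411 → z<0 root = -0.2463
x = 0.0299, y = 0.0641

(0.0299, 0.0641, -0.2463)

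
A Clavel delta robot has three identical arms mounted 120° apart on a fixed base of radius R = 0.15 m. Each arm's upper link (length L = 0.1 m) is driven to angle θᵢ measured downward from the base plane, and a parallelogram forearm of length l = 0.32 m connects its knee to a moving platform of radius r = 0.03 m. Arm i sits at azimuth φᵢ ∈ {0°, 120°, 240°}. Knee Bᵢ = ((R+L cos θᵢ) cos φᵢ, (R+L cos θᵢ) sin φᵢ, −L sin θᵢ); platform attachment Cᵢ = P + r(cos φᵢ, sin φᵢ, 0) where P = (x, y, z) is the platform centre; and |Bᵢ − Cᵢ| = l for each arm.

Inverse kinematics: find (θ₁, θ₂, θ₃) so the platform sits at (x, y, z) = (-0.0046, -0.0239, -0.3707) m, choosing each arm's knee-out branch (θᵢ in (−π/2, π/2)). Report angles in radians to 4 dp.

θ₁ = 1.2211, θ₂ = 1.3085, θ₃ = 1.0469

arm 1 (φ=0.0°): x'=-0.0046, y'=-0.0239
  A cos θ + B sin θ = C:  0.1246·cos θ + -0.3707·sin θ = -0.3056
  θ1 = atan2(B,A) + arccos(C/0.3911) = 1.2211
rotate P by −φ2: (-0.0184, 0.0159, -0.3707)
  e−x'=0.1384;  (l²−L²−(e−x')²−y'²−z²)/2L = -0.3221
  √(A²+B²)=0.3957;  θ2 = -1.2135+2.5220 ≈ 1.3085
rotate P by −φ3: (0.0230, 0.0080, -0.3707)
  e−x'=0.0970;  (l²−L²−(e−x')²−y'²−z²)/2L = -0.2725
  γ=atan2(-0.3707,0.0970)=-1.3149;  ψ=arccos(-0.7110)=2.3618;  θ3=γ+ψ≈1.0469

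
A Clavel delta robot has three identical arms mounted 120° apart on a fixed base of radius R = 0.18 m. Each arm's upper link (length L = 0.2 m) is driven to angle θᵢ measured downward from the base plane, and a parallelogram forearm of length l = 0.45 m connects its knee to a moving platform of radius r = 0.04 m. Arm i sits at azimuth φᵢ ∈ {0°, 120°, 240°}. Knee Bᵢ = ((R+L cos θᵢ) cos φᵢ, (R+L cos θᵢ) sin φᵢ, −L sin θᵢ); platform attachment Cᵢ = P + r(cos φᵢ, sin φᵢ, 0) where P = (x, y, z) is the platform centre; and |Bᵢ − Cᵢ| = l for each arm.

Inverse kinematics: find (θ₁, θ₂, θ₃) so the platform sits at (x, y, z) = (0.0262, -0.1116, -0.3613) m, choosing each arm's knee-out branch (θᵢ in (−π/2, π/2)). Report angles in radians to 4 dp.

arm 1 (φ=0.0°): x'=0.0262, y'=-0.1116
  e−x'=0.1138;  (l²−L²−(e−x')²−y'²−z²)/2L = 0.0164
  θ1 = atan2(B,A) + arccos(C/0.3788) = 0.2618
φ2=120.0° → target in arm frame (-0.1097, 0.0331)
  A cos θ + B sin θ = C:  0.2497·cos θ + -0.3613·sin θ = -0.0788
  θ2 = atan2(B,A) + arccos(C/0.4392) = 0.7851
arm 3 (φ=240.0°): x'=0.0835, y'=0.0785
  e−x'=0.0565;  (l²−L²−(e−x')²−y'²−z²)/2L = 0.0565
  γ=atan2(-0.3613,0.0565)=-1.4158;  ψ=arccos(0.1546)=1.4156;  θ3=γ+ψ≈-0.0002

θ₁ = 0.2618, θ₂ = 0.7851, θ₃ = -0.0002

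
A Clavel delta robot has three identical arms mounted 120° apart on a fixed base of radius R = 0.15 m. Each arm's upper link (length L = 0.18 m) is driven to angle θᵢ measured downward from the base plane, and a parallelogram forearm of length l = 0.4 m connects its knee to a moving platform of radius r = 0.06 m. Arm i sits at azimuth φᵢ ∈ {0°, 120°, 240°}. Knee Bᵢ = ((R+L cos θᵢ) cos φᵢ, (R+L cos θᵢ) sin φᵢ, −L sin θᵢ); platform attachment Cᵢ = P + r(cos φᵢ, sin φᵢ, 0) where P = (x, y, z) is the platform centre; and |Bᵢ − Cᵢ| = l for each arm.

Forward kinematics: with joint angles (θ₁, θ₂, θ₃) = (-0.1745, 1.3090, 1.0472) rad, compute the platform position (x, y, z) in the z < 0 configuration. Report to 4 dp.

arm 1 at φ=0.0°: (R−r)+L cos θ1 = 0.2673;  O1 = (0.2673, 0.0000, 0.0313)
arm 2 at φ=120.0°: (R−r)+L cos θ2 = 0.1366;  O2 = (-0.0683, 0.1183, -0.1739)
arm 3 at φ=240.0°: (R−r)+L cos θ3 = 0.1800;  O3 = (-0.0900, -0.1559, -0.1559)
eliminate P² terms by subtracting sphere 1 from 2 and 3
[-0.6711 0.2366 -0.4102]·P = -0.0235;  [-0.7145 -0.3118 -0.3743]·P = -0.0157
Cramer: x(z) = 0.0292-0.5722z;  y(z) = -0.0166+0.1109z
into |P−O₁|² = l²: 1.3397z² + 0.2062z + -0.1021 = 0;  Δ = 0.5896;  z = -0.3635 or 0.2096 → z<0 root = -0.3635
x = 0.2372, y = -0.0569

(0.2372, -0.0569, -0.3635)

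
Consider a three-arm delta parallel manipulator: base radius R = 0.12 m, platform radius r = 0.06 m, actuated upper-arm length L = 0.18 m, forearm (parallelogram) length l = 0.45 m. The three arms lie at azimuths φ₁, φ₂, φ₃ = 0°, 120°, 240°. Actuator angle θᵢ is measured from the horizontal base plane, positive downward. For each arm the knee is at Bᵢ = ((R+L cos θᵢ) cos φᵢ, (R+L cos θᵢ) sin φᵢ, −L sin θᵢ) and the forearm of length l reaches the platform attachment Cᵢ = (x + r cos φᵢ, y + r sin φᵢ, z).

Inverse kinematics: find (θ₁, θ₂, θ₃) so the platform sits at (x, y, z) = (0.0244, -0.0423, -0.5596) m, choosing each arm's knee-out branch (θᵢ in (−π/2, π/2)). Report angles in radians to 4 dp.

θ₁ = 0.8728, θ₂ = 1.0474, θ₃ = 0.8727

arm 1 (φ=0.0°): x'=0.0244, y'=-0.0423
  e−x'=0.0356;  (l²−L²−(e−x')²−y'²−z²)/2L = -0.4059
  γ=atan2(-0.5596,0.0356)=-1.5073;  ψ=arccos(-0.7238)=2.3801;  θ1=γ+ψ≈0.8728
rotate P by −φ2: (-0.0488, 0.0000, -0.5596)
  A cos θ + B sin θ = C:  0.1088·cos θ + -0.5596·sin θ = -0.4303
  γ=atan2(-0.5596,0.1088)=-1.3787;  ψ=arccos(-0.7547)=2.4261;  θ2=γ+ψ≈1.0474
arm 3 (φ=240.0°): x'=0.0244, y'=0.0423
  A cos θ + B sin θ = C:  0.0356·cos θ + -0.5596·sin θ = -0.4058
  θ3 = atan2(B,A) + arccos(C/0.5607) = 0.8727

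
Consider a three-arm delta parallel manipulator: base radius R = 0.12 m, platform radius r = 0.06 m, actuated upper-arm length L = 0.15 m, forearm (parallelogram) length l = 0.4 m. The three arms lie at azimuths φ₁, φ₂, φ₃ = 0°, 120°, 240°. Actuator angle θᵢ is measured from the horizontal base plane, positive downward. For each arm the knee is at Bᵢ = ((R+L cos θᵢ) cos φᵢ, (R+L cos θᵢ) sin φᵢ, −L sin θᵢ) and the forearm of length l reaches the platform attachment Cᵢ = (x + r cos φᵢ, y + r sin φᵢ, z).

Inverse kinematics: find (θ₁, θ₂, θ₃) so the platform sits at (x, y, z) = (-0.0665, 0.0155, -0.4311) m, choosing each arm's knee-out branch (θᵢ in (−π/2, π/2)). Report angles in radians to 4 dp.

arm 1 (φ=0.0°): x'=-0.0665, y'=0.0155
  A cos θ + B sin θ = C:  0.1265·cos θ + -0.4311·sin θ = -0.2153
  γ=atan2(-0.4311,0.1265)=-1.2854;  ψ=arccos(-0.4792)=2.0706;  θ1=γ+ψ≈0.7852
φ2=120.0° → target in arm frame (0.0467, 0.0498)
  e−x'=0.0133;  (l²−L²−(e−x')²−y'²−z²)/2L = -0.1700
  θ2 = atan2(B,A) + arccos(C/0.4313) = 0.4361
arm 3 (φ=240.0°): x'=0.0198, y'=-0.0653
  A cos θ + B sin θ = C:  0.0402·cos θ + -0.4311·sin θ = -0.1808
  θ3 = atan2(B,A) + arccos(C/0.4330) = 0.5236

θ₁ = 0.7852, θ₂ = 0.4361, θ₃ = 0.5236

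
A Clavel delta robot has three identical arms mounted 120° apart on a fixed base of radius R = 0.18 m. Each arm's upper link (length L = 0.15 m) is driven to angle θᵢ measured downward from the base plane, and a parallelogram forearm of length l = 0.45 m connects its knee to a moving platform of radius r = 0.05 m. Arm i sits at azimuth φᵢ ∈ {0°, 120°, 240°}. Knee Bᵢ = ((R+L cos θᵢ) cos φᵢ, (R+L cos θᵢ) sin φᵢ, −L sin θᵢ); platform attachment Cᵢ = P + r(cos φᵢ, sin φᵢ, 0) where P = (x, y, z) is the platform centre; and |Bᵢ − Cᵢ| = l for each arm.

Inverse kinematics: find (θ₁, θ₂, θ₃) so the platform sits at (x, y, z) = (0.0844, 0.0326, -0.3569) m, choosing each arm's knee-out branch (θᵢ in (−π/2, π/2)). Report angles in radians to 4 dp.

arm 1 (φ=0.0°): x'=0.0844, y'=0.0326
  e−x'=0.0456;  (l²−L²−(e−x')²−y'²−z²)/2L = 0.1649
  θ1 = atan2(B,A) + arccos(C/0.3598) = -0.3491
arm 2 (φ=120.0°): x'=-0.0140, y'=-0.0894
  A=0.1440, B=-0.3569, C=(l²−L²−A²−y'²−z²)/(2L)=0.0797
  γ=atan2(-0.3569,0.1440)=-1.1874;  ψ=arccos(0.2071)=1.3622;  θ2=γ+ψ≈0.1749
arm 3 (φ=240.0°): x'=-0.0704, y'=0.0568
  e−x'=0.2004;  (l²−L²−(e−x')²−y'²−z²)/2L = 0.0307
  √(A²+B²)=0.4093;  θ3 = -1.0591+1.4956 ≈ 0.4365

θ₁ = -0.3491, θ₂ = 0.1749, θ₃ = 0.4365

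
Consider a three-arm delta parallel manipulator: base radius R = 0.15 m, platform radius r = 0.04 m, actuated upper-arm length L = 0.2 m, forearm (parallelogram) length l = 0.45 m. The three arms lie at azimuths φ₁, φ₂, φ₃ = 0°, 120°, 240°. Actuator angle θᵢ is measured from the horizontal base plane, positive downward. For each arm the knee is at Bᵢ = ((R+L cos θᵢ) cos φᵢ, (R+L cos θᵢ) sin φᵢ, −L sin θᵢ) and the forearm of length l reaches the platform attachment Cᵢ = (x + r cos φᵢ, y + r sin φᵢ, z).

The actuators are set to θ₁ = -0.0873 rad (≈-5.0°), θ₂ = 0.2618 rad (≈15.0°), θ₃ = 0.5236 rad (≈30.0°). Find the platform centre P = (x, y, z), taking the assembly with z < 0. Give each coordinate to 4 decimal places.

(0.0799, 0.0408, -0.3676)

φ1=0.0°: virtual centre (0.3092, 0.0000, 0.0174), radius l
arm 2 at φ=120.0°: e+L cos θ2 = 0.3032;  centre 2 = (-0.1516, 0.2626, -0.0518)
φ3=240.0°: virtual centre (-0.1416, -0.2453, -0.1000), radius l
|centre ₂|²−|centre ₁|² = -0.0013;  |centre ₃|²−|centre ₁|² = -0.0057
plane₁₂: -0.9217x+0.5251y+-0.1384z = -0.0013
det = 0.9256;  x = 0.0040+-0.2066z,  y = 0.0044+-0.0990z
quadratic in z: (1.0525)z²+(0.0904)z+(-0.1090)=0, √Δ=0.6834 → z ∈ {-0.3676, 0.2817}; z = -0.3676 (taking z<0)
x = 0.0799, y = 0.0408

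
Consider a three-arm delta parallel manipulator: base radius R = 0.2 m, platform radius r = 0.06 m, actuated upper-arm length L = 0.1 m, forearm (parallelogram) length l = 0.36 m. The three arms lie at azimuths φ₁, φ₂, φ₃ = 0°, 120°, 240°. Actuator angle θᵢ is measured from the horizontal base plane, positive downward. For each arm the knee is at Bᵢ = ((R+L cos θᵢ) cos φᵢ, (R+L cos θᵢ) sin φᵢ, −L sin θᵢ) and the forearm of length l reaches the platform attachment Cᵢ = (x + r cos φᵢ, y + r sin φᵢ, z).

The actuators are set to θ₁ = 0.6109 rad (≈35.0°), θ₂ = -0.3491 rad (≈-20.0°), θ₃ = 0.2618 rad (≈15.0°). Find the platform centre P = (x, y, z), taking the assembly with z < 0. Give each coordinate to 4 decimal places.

(-0.0567, 0.0408, -0.2817)

centre 1 = (0.2219·cos0.0°, 0.2219·sin0.0°, -0.0574) = (0.2219, 0.0000, -0.0574)
φ2=120.0°: virtual centre (-0.1170, 0.2026, 0.0342), radius l
φ3=240.0°: virtual centre (-0.1183, -0.2049, -0.0259), radius l
eliminate P² terms by subtracting sphere 1 from 2 and 3
[-0.6778 0.4052 0.1831]·P = 0.0034;  [-0.6804 -0.4098 0.0630]·P = 0.0041
Cramer: x(z) = -0.0055+0.1817z;  y(z) = -0.0009-0.1480z
quadratic in z: (1.0549)z²+(0.0323)z+(-0.0746)=0, √Δ=0.5619 → z ∈ {-0.2817, 0.2510}; z = -0.2817 (taking z<0)
x = -0.0567, y = 0.0408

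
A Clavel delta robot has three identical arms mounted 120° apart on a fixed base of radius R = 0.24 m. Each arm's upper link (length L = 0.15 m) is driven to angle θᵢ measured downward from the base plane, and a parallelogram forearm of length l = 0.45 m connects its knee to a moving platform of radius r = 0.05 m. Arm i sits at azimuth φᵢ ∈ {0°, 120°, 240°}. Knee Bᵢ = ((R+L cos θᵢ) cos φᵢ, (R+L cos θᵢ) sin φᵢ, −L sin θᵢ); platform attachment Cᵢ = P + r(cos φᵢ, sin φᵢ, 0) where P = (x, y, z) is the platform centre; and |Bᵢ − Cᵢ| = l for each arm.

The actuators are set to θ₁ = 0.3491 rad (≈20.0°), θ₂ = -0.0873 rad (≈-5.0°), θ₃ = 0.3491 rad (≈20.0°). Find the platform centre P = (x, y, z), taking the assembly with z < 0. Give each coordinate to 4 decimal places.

(-0.0225, 0.0389, -0.3272)

arm 1 at φ=0.0°: ρ1 = 0.3310;  S1 = (0.3310, 0.0000, -0.0513)
φ2=120.0°: virtual centre (-0.1697, 0.2940, 0.0131), radius l
φ3=240.0°: virtual centre (-0.1655, -0.2866, -0.0513), radius l
eliminate P² terms by subtracting sphere 1 from 2 and 3
linear system: -1.0013x+0.5879y = 0.0032−0.1288z; -0.9929x+-0.5732y = 0.0000−0.0000z
Cramer: x(z) = -0.0016+0.0638z;  y(z) = 0.0028-0.1104z
quadratic in z: (1.0163)z²+(0.0596)z+(-0.0893)=0, √Δ=0.6053 → z ∈ {-0.3272, 0.2685}; z = -0.3272 (taking z<0)
x = -0.0225, y = 0.0389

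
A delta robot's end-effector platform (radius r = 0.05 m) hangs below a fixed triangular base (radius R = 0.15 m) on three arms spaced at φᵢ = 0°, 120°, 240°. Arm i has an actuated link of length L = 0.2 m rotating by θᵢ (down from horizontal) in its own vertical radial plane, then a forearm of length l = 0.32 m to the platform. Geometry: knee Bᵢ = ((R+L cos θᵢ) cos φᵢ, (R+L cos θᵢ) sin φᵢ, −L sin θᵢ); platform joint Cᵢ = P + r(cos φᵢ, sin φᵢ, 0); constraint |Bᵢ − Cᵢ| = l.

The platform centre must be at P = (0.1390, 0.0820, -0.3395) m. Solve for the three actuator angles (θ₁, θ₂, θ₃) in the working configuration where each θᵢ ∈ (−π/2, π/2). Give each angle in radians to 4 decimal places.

arm 1 (φ=0.0°): x'=0.1390, y'=0.0820
  A=-0.0390, B=-0.3395, C=(l²−L²−A²−y'²−z²)/(2L)=-0.1528
  θ1 = atan2(B,A) + arccos(C/0.3417) = 0.3491
φ2=120.0° → target in arm frame (0.0015, -0.1614)
  A=0.0985, B=-0.3395, C=(l²−L²−A²−y'²−z²)/(2L)=-0.2215
  γ=atan2(-0.3395,0.0985)=-1.2885;  ψ=arccos(-0.6266)=2.2480;  θ2=γ+ψ≈0.9595
rotate P by −φ3: (-0.1405, 0.0794, -0.3395)
  A cos θ + B sin θ = C:  0.2405·cos θ + -0.3395·sin θ = -0.2925
  √(A²+B²)=0.4161;  θ3 = -0.9544+2.3505 ≈ 1.3961

θ₁ = 0.3491, θ₂ = 0.9595, θ₃ = 1.3961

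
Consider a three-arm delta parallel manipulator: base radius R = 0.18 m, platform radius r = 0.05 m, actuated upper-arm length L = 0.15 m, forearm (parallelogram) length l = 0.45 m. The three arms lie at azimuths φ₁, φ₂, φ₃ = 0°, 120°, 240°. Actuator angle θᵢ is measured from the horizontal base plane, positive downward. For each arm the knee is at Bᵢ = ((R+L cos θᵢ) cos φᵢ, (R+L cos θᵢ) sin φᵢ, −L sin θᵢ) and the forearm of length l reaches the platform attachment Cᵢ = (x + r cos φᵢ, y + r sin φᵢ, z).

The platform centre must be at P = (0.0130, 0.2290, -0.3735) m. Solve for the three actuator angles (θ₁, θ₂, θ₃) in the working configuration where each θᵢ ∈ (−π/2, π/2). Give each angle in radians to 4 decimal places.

θ₁ = 0.5236, θ₂ = -0.3488, θ₃ = 1.3092

arm 1 (φ=0.0°): x'=0.0130, y'=0.2290
  e−x'=0.1170;  (l²−L²−(e−x')²−y'²−z²)/2L = -0.0854
  γ=atan2(-0.3735,0.1170)=-1.2672;  ψ=arccos(-0.2183)=1.7909;  θ1=γ+ψ≈0.5236
rotate P by −φ2: (0.1918, -0.1258, -0.3735)
  e−x'=-0.0618;  (l²−L²−(e−x')²−y'²−z²)/2L = 0.0695
  √(A²+B²)=0.3786;  θ2 = -1.7348+1.3861 ≈ -0.3488
φ3=240.0° → target in arm frame (-0.2048, -0.1032)
  A=0.3348, B=-0.3735, C=(l²−L²−A²−y'²−z²)/(2L)=-0.2742
  θ3 = atan2(B,A) + arccos(C/0.5016) = 1.3092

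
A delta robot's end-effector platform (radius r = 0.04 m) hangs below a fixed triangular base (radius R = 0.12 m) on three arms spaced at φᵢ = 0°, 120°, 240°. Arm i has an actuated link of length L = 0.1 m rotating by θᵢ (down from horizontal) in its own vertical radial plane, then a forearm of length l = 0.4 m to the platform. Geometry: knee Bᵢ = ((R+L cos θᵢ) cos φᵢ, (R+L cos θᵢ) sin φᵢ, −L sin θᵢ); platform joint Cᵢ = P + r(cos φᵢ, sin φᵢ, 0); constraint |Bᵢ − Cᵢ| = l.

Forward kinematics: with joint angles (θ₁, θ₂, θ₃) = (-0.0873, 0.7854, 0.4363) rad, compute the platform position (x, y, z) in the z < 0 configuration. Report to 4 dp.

arm 1 at φ=0.0°: e+L cos θ1 = 0.1796;  O1 = (0.1796, 0.0000, 0.0087)
φ2=120.0°: virtual centre (-0.0754, 0.1305, -0.0707), radius l
φ3=240.0°: virtual centre (-0.0853, -0.1478, -0.0423), radius l
|O₂|²−|O₁|² = -0.0046;  |O₃|²−|O₁|² = -0.0014
plane₁₂: -0.5099x+0.2610y+-0.1589z = -0.0046
det = 0.2890;  x = 0.0060+-0.2545z,  y = -0.0059+0.1113z
sphere 1 gives Az²+Bz+C=0 with A=1.0772, B=0.0696, C=-0.1298;  B²−4AC=0.5639;  roots -0.3809, 0.3163;  negative root z = -0.3809
x = 0.1030, y = -0.0484

(0.1030, -0.0484, -0.3809)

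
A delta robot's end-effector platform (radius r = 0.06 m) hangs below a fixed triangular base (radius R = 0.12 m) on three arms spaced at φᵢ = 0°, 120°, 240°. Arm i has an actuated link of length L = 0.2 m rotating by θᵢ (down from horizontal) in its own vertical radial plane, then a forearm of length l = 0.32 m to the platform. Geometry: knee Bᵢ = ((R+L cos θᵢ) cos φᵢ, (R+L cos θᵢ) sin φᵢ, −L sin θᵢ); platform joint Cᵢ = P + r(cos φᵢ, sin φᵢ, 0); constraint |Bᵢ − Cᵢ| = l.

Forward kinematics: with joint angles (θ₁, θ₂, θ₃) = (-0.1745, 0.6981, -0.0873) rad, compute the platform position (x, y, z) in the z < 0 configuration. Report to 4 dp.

(0.0559, -0.0814, -0.2005)

φ1=0.0°: virtual centre (0.2570, 0.0000, 0.0347), radius l
S2 = (0.2132·cos120.0°, 0.2132·sin120.0°, -0.1286) = (-0.1066, 0.1846, -0.1286)
φ3=240.0°: virtual centre (-0.1296, -0.2245, 0.0174), radius l
subtract pairs → two planes through P
[-0.7271 0.3693 -0.3266]·P = -0.0052;  [-0.7732 -0.4490 -0.0346]·P = 0.0003
Cramer: x(z) = 0.0037-0.2604z;  y(z) = -0.0070+0.3715z
quadratic in z: (1.2058)z²+(0.0573)z+(-0.0370)=0, √Δ=0.4263 → z ∈ {-0.2005, 0.1530}; z = -0.2005 (taking z<0)
x = 0.0559, y = -0.0814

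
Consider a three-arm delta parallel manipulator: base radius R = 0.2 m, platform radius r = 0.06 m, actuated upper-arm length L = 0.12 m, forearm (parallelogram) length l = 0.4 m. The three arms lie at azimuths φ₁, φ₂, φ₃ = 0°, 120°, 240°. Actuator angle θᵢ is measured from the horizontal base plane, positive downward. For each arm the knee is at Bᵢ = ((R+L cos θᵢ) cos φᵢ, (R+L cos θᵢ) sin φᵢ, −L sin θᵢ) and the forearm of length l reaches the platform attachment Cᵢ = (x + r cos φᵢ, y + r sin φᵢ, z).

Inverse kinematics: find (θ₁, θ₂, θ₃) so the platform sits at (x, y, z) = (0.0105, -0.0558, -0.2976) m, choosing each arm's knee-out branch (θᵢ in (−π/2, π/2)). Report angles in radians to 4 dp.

φ1=0.0° → target in arm frame (0.0105, -0.0558)
  A=0.1295, B=-0.2976, C=(l²−L²−A²−y'²−z²)/(2L)=0.1548
  √(A²+B²)=0.3246;  θ1 = -1.1604+1.0736 ≈ -0.0867
arm 2 (φ=120.0°): x'=-0.0536, y'=0.0188
  e−x'=0.1936;  (l²−L²−(e−x')²−y'²−z²)/2L = 0.0800
  γ=atan2(-0.2976,0.1936)=-0.9941;  ψ=arccos(0.2255)=1.3434;  θ2=γ+ψ≈0.3493
rotate P by −φ3: (0.0431, 0.0370, -0.2976)
  A=0.0969, B=-0.2976, C=(l²−L²−A²−y'²−z²)/(2L)=0.1928
  θ3 = atan2(B,A) + arccos(C/0.3130) = -0.3488

θ₁ = -0.0867, θ₂ = 0.3493, θ₃ = -0.3488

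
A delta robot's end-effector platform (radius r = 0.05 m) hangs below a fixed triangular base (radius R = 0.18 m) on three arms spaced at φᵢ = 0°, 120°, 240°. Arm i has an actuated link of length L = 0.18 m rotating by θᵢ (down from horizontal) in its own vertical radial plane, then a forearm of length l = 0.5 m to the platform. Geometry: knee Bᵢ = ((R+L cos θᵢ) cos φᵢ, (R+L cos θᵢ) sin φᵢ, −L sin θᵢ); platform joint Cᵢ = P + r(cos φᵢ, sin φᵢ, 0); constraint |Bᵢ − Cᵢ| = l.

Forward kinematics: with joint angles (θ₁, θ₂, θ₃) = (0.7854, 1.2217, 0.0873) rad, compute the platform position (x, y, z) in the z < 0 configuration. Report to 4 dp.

O1 = (0.2573·cos0.0°, 0.2573·sin0.0°, -0.1273) = (0.2573, 0.0000, -0.1273)
φ2=120.0°: virtual centre (-0.0958, 0.1659, -0.1691), radius l
φ3=240.0°: virtual centre (-0.1547, -0.2679, -0.0157), radius l
|O₂|²−|O₁|² = -0.0171;  |O₃|²−|O₁|² = 0.0135
[-0.7061 0.3318 -0.0837]·P = -0.0171;  [-0.8239 -0.5357 0.2232]·P = 0.0135
Cramer: x(z) = 0.0072+0.0448z;  y(z) = -0.0363+0.3477z
sphere 1 gives Az²+Bz+C=0 with A=1.1229, B=0.2069, C=-0.1699;  B²−4AC=0.8060;  roots -0.4919, 0.3076;  negative root z = -0.4919
x = -0.0149, y = -0.2073

(-0.0149, -0.2073, -0.4919)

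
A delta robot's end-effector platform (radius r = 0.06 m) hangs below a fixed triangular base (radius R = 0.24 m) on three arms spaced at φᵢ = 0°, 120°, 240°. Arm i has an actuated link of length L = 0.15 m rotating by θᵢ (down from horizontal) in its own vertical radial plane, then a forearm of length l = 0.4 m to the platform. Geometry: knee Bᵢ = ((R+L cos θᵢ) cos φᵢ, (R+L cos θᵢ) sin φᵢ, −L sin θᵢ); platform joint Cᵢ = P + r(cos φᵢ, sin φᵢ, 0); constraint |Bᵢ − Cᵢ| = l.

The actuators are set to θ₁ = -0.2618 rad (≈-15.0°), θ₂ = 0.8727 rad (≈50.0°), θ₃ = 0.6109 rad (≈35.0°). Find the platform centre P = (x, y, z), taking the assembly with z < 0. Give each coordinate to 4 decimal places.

arm 1 at φ=0.0°: e+L cos θ1 = 0.3249;  O1 = (0.3249, 0.0000, 0.0388)
arm 2 at φ=120.0°: e+L cos θ2 = 0.2764;  O2 = (-0.1382, 0.2394, -0.1149)
φ3=240.0°: virtual centre (-0.1514, -0.2623, -0.0860), radius l
subtract pairs → two planes through P
linear system: -0.9262x+0.4788y = -0.0175−-0.3075z; -0.9526x+-0.5246y = -0.0079−-0.2497z
det = 0.9420;  x = 0.0137+-0.2982z,  y = -0.0099+0.0654z
into |P−O₁|² = l²: 1.0932z² + 0.1066z + -0.0616 = 0;  Δ = 0.2807;  z = -0.2911 or 0.1936 → z<0 root = -0.2911
x = 0.1005, y = -0.0289

(0.1005, -0.0289, -0.2911)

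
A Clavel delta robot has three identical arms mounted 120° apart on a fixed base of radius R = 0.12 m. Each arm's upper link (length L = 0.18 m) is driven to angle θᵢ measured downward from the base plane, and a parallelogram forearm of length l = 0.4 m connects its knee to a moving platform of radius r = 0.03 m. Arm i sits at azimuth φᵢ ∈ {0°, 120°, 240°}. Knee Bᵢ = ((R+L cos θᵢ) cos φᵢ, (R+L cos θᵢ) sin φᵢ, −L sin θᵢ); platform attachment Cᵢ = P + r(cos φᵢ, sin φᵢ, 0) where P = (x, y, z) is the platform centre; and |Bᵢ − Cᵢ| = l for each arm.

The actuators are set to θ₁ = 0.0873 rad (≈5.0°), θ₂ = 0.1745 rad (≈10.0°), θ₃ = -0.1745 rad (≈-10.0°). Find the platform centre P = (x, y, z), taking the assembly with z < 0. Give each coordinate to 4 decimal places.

arm 1 at φ=0.0°: ρ1 = 0.2693;  S1 = (0.2693, 0.0000, -0.0157)
φ2=120.0°: virtual centre (-0.1336, 0.2315, -0.0313), radius l
φ3=240.0°: virtual centre (-0.1336, -0.2315, 0.0313), radius l
eliminate P² terms by subtracting sphere 1 from 2 and 3
plane₁₂: -0.8059x+0.4629y+-0.0311z = -0.0004
det = 0.7461;  x = 0.0005+0.0389z,  y = 0.0000+0.1350z
into |P−S₁|² = l²: 1.0197z² + 0.0104z + -0.0875 = 0;  Δ = 0.3569;  z = -0.2980 or 0.2878 → z<0 root = -0.2980
x = -0.0112, y = -0.0402

(-0.0112, -0.0402, -0.2980)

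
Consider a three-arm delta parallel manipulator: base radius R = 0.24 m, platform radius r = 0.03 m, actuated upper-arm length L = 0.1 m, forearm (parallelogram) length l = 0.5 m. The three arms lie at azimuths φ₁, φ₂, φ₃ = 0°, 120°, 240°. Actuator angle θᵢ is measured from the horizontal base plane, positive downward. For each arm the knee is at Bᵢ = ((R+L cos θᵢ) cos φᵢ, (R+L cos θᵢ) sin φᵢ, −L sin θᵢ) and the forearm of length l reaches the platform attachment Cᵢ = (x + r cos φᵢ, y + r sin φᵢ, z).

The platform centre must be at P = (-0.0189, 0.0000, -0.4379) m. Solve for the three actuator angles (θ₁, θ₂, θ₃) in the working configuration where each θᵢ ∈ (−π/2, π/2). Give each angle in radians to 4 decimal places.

θ₁ = 0.5237, θ₂ = 0.3489, θ₃ = 0.3489

arm 1 (φ=0.0°): x'=-0.0189, y'=0.0000
  e−x'=0.2289;  (l²−L²−(e−x')²−y'²−z²)/2L = -0.0208
  θ1 = atan2(B,A) + arccos(C/0.4941) = 0.5237
arm 2 (φ=120.0°): x'=0.0094, y'=0.0164
  A cos θ + B sin θ = C:  0.2006·cos θ + -0.4379·sin θ = 0.0388
  √(A²+B²)=0.4816;  θ2 = -1.1413+1.4902 ≈ 0.3489
φ3=240.0° → target in arm frame (0.0095, -0.0164)
  A=0.2005, B=-0.4379, C=(l²−L²−A²−y'²−z²)/(2L)=0.0388
  θ3 = atan2(B,A) + arccos(C/0.4816) = 0.3489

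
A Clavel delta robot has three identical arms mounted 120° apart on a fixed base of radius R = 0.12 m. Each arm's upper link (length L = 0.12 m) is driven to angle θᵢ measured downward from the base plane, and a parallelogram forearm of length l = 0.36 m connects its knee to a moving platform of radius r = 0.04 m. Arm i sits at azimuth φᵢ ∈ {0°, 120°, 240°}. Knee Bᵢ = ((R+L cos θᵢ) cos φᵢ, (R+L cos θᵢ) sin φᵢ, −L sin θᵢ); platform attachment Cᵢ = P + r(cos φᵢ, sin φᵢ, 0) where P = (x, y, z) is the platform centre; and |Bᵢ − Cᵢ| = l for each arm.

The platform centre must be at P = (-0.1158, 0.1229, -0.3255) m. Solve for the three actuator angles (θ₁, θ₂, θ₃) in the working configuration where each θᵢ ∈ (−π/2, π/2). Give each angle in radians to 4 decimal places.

φ1=0.0° → target in arm frame (-0.1158, 0.1229)
  A=0.1958, B=-0.3255, C=(l²−L²−A²−y'²−z²)/(2L)=-0.1841
  γ=atan2(-0.3255,0.1958)=-1.0292;  ψ=arccos(-0.4848)=2.0769;  θ1=γ+ψ≈1.0476
rotate P by −φ2: (0.1643, 0.0388, -0.3255)
  A cos θ + B sin θ = C:  -0.0843·cos θ + -0.3255·sin θ = 0.0026
  √(A²+B²)=0.3362;  θ2 = -1.8243+1.5630 ≈ -0.2613
rotate P by −φ3: (-0.0485, -0.1617, -0.3255)
  A=0.1285, B=-0.3255, C=(l²−L²−A²−y'²−z²)/(2L)=-0.1393
  √(A²+B²)=0.3500;  θ3 = -1.1947+1.9802 ≈ 0.7854

θ₁ = 1.0476, θ₂ = -0.2613, θ₃ = 0.7854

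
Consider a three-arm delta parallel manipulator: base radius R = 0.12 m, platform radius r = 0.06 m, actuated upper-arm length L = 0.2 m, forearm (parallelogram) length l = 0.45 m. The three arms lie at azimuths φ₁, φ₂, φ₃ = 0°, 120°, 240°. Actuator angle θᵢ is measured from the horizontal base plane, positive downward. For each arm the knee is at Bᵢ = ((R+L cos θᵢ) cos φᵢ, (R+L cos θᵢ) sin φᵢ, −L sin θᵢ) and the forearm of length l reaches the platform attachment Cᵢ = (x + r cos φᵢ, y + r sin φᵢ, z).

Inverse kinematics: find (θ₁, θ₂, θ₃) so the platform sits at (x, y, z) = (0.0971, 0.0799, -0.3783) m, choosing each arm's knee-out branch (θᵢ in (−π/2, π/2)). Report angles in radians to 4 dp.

arm 1 (φ=0.0°): x'=0.0971, y'=0.0799
  A cos θ + B sin θ = C:  -0.0371·cos θ + -0.3783·sin θ = 0.0291
  θ1 = atan2(B,A) + arccos(C/0.3801) = -0.1743
arm 2 (φ=120.0°): x'=0.0206, y'=-0.1240
  A cos θ + B sin θ = C:  0.0394·cos θ + -0.3783·sin θ = 0.0061
  γ=atan2(-0.3783,0.0394)=-1.4671;  ψ=arccos(0.0161)=1.5547;  θ2=γ+ψ≈0.0875
rotate P by −φ3: (-0.1177, 0.0441, -0.3783)
  A cos θ + B sin θ = C:  0.1777·cos θ + -0.3783·sin θ = -0.0354
  √(A²+B²)=0.4180;  θ3 = -1.1316+1.6555 ≈ 0.5240

θ₁ = -0.1743, θ₂ = 0.0875, θ₃ = 0.5240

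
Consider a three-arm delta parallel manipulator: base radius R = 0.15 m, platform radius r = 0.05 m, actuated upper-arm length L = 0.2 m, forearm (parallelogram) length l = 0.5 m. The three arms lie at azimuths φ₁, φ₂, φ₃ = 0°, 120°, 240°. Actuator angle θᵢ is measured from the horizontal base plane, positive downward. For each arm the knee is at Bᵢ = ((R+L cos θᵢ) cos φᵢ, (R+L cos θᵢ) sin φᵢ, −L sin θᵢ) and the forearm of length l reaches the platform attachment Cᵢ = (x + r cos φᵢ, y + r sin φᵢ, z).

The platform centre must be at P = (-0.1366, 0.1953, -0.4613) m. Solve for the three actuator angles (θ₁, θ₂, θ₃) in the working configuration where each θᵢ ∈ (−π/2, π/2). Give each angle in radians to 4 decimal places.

θ₁ = 0.9602, θ₂ = -0.1745, θ₃ = 0.8730

rotate P by −φ1: (-0.1366, 0.1953, -0.4613)
  e−x'=0.2366;  (l²−L²−(e−x')²−y'²−z²)/2L = -0.2423
  θ1 = atan2(B,A) + arccos(C/0.5184) = 0.9602
φ2=120.0° → target in arm frame (0.2374, 0.0206)
  A cos θ + B sin θ = C:  -0.1374·cos θ + -0.4613·sin θ = -0.0553
  γ=atan2(-0.4613,-0.1374)=-1.8604;  ψ=arccos(-0.1148)=1.6859;  θ2=γ+ψ≈-0.1745
rotate P by −φ3: (-0.1008, -0.2159, -0.4613)
  e−x'=0.2008;  (l²−L²−(e−x')²−y'²−z²)/2L = -0.2244
  γ=atan2(-0.4613,0.2008)=-1.1602;  ψ=arccos(-0.4460)=2.0331;  θ3=γ+ψ≈0.8730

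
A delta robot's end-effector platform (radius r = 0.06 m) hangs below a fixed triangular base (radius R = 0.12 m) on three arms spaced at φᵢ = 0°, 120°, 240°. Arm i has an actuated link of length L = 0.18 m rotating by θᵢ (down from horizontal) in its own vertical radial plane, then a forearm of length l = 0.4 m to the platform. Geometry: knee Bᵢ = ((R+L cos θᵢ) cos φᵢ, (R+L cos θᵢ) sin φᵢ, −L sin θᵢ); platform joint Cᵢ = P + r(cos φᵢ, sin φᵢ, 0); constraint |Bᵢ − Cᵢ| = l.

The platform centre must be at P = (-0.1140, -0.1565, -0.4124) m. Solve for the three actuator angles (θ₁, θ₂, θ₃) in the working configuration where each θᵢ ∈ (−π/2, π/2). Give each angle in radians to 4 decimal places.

φ1=0.0° → target in arm frame (-0.1140, -0.1565)
  e−x'=0.1740;  (l²−L²−(e−x')²−y'²−z²)/2L = -0.2701
  √(A²+B²)=0.4476;  θ1 = -1.1715+2.2186 ≈ 1.0471
arm 2 (φ=120.0°): x'=-0.0785, y'=0.1770
  e−x'=0.1385;  (l²−L²−(e−x')²−y'²−z²)/2L = -0.2583
  γ=atan2(-0.4124,0.1385)=-1.2467;  ψ=arccos(-0.5937)=2.2065;  θ2=γ+ψ≈0.9597
arm 3 (φ=240.0°): x'=0.1925, y'=-0.0205
  A cos θ + B sin θ = C:  -0.1325·cos θ + -0.4124·sin θ = -0.1679
  √(A²+B²)=0.4332;  θ3 = -1.8817+1.9689 ≈ 0.0872

θ₁ = 1.0471, θ₂ = 0.9597, θ₃ = 0.0872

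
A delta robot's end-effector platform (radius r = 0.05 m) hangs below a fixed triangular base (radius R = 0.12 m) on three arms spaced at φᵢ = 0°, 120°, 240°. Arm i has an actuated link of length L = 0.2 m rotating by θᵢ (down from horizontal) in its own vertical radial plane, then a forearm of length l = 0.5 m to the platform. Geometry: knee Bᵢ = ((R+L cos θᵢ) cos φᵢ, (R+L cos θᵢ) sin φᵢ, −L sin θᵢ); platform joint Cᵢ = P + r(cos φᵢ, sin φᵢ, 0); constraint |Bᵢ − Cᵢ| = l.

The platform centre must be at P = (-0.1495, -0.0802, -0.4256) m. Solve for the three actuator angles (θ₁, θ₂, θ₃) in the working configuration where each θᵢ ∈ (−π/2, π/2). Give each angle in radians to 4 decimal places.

θ₁ = 0.6110, θ₂ = 0.1746, θ₃ = -0.2617

φ1=0.0° → target in arm frame (-0.1495, -0.0802)
  A cos θ + B sin θ = C:  0.2195·cos θ + -0.4256·sin θ = -0.0644
  θ1 = atan2(B,A) + arccos(C/0.4789) = 0.6110
φ2=120.0° → target in arm frame (0.0053, 0.1696)
  A cos θ + B sin θ = C:  0.0647·cos θ + -0.4256·sin θ = -0.0102
  γ=atan2(-0.4256,0.0647)=-1.4199;  ψ=arccos(-0.0237)=1.5945;  θ2=γ+ψ≈0.1746
φ3=240.0° → target in arm frame (0.1442, -0.0894)
  e−x'=-0.0742;  (l²−L²−(e−x')²−y'²−z²)/2L = 0.0384
  θ3 = atan2(B,A) + arccos(C/0.4320) = -0.2617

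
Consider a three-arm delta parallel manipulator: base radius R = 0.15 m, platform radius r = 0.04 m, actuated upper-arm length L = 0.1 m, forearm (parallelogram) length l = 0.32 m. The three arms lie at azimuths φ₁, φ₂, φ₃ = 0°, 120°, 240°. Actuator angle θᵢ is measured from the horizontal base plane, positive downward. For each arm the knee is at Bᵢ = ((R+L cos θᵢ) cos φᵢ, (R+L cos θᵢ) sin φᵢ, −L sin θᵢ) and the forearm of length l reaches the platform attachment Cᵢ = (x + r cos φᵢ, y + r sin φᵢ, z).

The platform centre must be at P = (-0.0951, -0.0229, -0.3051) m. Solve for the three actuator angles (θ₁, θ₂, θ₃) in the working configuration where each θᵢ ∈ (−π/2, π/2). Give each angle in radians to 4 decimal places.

θ₁ = 1.2212, θ₂ = 0.5236, θ₃ = 0.2613

rotate P by −φ1: (-0.0951, -0.0229, -0.3051)
  A cos θ + B sin θ = C:  0.2051·cos θ + -0.3051·sin θ = -0.2164
  θ1 = atan2(B,A) + arccos(C/0.3676) = 1.2212
arm 2 (φ=120.0°): x'=0.0277, y'=0.0938
  A cos θ + B sin θ = C:  0.0823·cos θ + -0.3051·sin θ = -0.0813
  γ=atan2(-0.3051,0.0823)=-1.3074;  ψ=arccos(-0.2572)=1.8309;  θ2=γ+ψ≈0.5236
φ3=240.0° → target in arm frame (0.0674, -0.0709)
  A cos θ + B sin θ = C:  0.0426·cos θ + -0.3051·sin θ = -0.0377
  γ=atan2(-0.3051,0.0426)=-1.4320;  ψ=arccos(-0.1222)=1.6933;  θ3=γ+ψ≈0.2613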